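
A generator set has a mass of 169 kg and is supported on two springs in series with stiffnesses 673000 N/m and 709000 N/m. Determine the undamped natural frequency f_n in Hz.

7.19 Hz

Series springs: 1/k_eq = 1/673000 + 1/709000 = 2.896×10^-6, so k_eq = 345300 N/m.
ω_n = √(k_eq/m) = √(345300/169) = √2043 = 45.20 rad/s.
f_n = ω_n/(2π) = 45.20/6.283 = 7.194 Hz.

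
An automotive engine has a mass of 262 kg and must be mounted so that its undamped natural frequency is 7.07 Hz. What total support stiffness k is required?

517000 N/m

ω_n = 2πf_n = 2π × 7.07 = 44.42 rad/s.
k = m·ω_n² = 262 × 44.42² = 262 × 1973 = 517000 N/m.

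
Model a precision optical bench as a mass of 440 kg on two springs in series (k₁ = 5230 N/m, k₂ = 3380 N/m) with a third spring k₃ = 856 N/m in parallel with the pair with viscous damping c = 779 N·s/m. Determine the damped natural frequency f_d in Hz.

Series pair: k_s = k₁k₂/(k₁+k₂) = (5230)(3380)/(5230 + 3380) = 2053 N/m. In parallel with k₃: k_eq = 2053 + 856 = 2909 N/m.
ω_n = √(k_eq/m) = √(2909/440) = 2.571 rad/s.
Critical damping c_c = 2√(k_eq·m) = 2√(2909 × 440) = 2263 N·s/m, so ζ = c/c_c = 779/2263 = 0.3443.
ω_d = ω_n√(1 − ζ²) = 2.571 × √(1 − 0.119) = 2.414 rad/s.
f_d = ω_d/(2π) = 0.3842 Hz.

0.384 Hz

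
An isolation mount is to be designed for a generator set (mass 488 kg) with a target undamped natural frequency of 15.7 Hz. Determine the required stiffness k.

4750000 N/m

ω_n = 2πf_n = 2π × 15.7 = 98.65 rad/s.
k = m·ω_n² = 488 × 98.65² = 488 × 9731 = 4749000 N/m.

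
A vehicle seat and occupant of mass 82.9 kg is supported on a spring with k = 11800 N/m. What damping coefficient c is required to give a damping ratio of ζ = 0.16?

c_c = 2√(k·m) = 2√(11800 × 82.9) = 1978 N·s/m.
c = ζ·c_c = 0.16 × 1978 = 316.5 N·s/m.

316 N·s/m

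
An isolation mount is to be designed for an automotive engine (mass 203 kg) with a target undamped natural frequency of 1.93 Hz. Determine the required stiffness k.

ω_n = 2πf_n = 2π × 1.93 = 12.13 rad/s.
k = m·ω_n² = 203 × 12.13² = 203 × 147.1 = 29850 N/m.

29900 N/m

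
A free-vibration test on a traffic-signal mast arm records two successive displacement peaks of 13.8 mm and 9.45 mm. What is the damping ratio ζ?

Logarithmic decrement δ = (1/n)·ln(x₀/x_n) = (1/1)·ln(13.8/9.45) = (1/1)·ln(1.460) = 0.3787.
ζ = δ/√(4π² + δ²) = 0.3787/√(39.48 + 0.143) = 0.3787/6.295 = 0.06016.

0.0602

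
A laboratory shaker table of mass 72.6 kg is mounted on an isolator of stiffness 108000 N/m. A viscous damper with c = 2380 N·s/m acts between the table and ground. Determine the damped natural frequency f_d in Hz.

5.56 Hz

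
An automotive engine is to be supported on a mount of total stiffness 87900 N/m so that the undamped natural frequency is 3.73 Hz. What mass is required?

160 kg

ω_n = 2πf_n = 2π × 3.73 = 23.44 rad/s.
m = k/ω_n² = 87900/23.44² = 87900/549.3 = 160.0 kg.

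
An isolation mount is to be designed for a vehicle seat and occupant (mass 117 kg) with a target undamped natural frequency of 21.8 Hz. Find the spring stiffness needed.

2200000 N/m

ω_n = 2πf_n = 2π × 21.8 = 137.0 rad/s.
k = m·ω_n² = 117 × 137.0² = 117 × 18760 = 2195000 N/m.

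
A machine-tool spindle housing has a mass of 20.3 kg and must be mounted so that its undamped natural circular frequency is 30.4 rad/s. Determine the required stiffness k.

18800 N/m

k = m·ω_n² = 20.3 × 30.40² = 20.3 × 924.2 = 18760 N/m.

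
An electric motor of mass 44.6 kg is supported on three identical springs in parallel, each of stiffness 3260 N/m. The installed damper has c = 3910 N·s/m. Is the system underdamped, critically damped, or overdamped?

Parallel springs add: k_eq = 3 × 3260 = 9780 N/m.
c_c = 2√(k_eq·m) = 1321 N·s/m; ζ = c/c_c = 3910/1321 = 2.96.
Since ζ > 1 the system is overdamped.

overdamped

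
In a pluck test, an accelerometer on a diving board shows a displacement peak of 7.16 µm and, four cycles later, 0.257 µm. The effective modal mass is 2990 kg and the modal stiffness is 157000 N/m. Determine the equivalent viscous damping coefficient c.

5690 N·s/m

Logarithmic decrement δ = (1/n)·ln(x₀/x_n) = (1/4)·ln(7.16/0.257) = (1/4)·ln(27.86) = 0.8318.
ζ = δ/√(4π² + δ²) = 0.8318/√(39.48 + 0.692) = 0.8318/6.338 = 0.1312.
c = ζ · 2√(km) = 0.1312 × 2√(157000 × 2990) = 0.1312 × 43330 = 5687 N·s/m.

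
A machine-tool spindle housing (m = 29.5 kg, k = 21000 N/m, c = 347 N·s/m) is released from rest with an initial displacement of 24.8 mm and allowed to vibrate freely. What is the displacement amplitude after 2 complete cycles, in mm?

1.45 mm

ζ = c/(2√(km)) = 347/(2√(21000 × 29.5)) = 347/1574 = 0.2204.
Logarithmic decrement δ = 2πζ/√(1 − ζ²) = 2π × 0.2204/√(1 − 0.0486) = 1.420.
After n cycles, x_n/x₀ = e^(−nδ), so x_2 = 24.8 × e^(−2 × 1.420) = 24.8 × 0.05843 = 1.449 mm.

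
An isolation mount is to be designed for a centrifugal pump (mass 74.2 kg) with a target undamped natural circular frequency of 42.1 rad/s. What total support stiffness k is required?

k = m·ω_n² = 74.2 × 42.10² = 74.2 × 1772 = 131500 N/m.

132000 N/m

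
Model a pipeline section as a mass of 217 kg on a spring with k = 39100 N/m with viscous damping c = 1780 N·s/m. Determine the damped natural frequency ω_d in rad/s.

ω_n = √(k/m) = √(39100/217) = 13.42 rad/s.
Critical damping c_c = 2√(k·m) = 2√(39100 × 217) = 5826 N·s/m, so ζ = c/c_c = 1780/5826 = 0.3055.
ω_d = ω_n√(1 − ζ²) = 13.42 × √(1 − 0.0934) = 12.78 rad/s.

12.8 rad/s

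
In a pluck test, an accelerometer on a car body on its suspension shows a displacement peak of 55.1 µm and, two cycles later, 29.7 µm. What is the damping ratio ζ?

0.0491

Logarithmic decrement δ = (1/n)·ln(x₀/x_n) = (1/2)·ln(55.1/29.7) = (1/2)·ln(1.855) = 0.3090.
ζ = δ/√(4π² + δ²) = 0.3090/√(39.48 + 0.0955) = 0.3090/6.291 = 0.04912.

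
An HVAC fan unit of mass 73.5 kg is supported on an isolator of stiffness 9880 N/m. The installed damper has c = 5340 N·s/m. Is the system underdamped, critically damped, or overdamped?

overdamped

c_c = 2√(k·m) = 1704 N·s/m; ζ = c/c_c = 5340/1704 = 3.13.
Since ζ > 1 the system is overdamped.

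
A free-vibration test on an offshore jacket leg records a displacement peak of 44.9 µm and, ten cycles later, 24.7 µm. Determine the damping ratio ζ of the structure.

0.00951

Logarithmic decrement δ = (1/n)·ln(x₀/x_n) = (1/10)·ln(44.9/24.7) = (1/10)·ln(1.818) = 0.05976.
ζ = δ/√(4π² + δ²) = 0.05976/√(39.48 + 0.00357) = 0.05976/6.283 = 0.009511.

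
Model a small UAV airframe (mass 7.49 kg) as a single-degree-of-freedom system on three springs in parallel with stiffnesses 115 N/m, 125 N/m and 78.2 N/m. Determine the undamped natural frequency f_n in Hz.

1.04 Hz

Parallel springs add: k_eq = 115 + 125 + 78.2 = 318.2 N/m.
ω_n = √(k_eq/m) = √(318.2/7.49) = √42.48 = 6.518 rad/s.
f_n = ω_n/(2π) = 6.518/6.283 = 1.037 Hz.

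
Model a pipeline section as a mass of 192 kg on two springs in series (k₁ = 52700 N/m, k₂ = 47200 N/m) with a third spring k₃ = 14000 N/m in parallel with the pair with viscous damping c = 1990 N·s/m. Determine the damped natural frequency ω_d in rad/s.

Series pair: k_s = k₁k₂/(k₁+k₂) = (52700)(47200)/(52700 + 47200) = 24900 N/m. In parallel with k₃: k_eq = 24900 + 14000 = 38900 N/m.
ω_n = √(k_eq/m) = √(38900/192) = 14.23 rad/s.
Critical damping c_c = 2√(k_eq·m) = 2√(38900 × 192) = 5466 N·s/m, so ζ = c/c_c = 1990/5466 = 0.3641.
ω_d = ω_n√(1 − ζ²) = 14.23 × √(1 − 0.133) = 13.26 rad/s.

13.3 rad/s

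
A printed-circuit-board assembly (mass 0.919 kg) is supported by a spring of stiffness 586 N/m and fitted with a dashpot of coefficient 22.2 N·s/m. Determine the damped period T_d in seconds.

0.283 s

ω_n = √(k/m) = √(586.0/0.919) = 25.25 rad/s.
Critical damping c_c = 2√(k·m) = 2√(586.0 × 0.919) = 46.41 N·s/m, so ζ = c/c_c = 22.2/46.41 = 0.4783.
ω_d = ω_n√(1 − ζ²) = 25.25 × √(1 − 0.229) = 22.18 rad/s.
T_d = 2π/ω_d = 0.2833 s.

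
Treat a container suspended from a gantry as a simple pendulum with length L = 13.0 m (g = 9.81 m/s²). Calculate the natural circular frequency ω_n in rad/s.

For a simple pendulum ω_n = √(g/L) = √(9.81/13.0) = √0.7546 = 0.8687 rad/s.

0.869 rad/s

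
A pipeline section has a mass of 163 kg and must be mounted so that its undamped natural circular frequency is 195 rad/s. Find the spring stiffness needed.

6200000 N/m

k = m·ω_n² = 163 × 195.0² = 163 × 38020 = 6198000 N/m.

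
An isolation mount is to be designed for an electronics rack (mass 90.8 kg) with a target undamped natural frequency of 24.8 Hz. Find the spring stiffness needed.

ω_n = 2πf_n = 2π × 24.8 = 155.8 rad/s.
k = m·ω_n² = 90.8 × 155.8² = 90.8 × 24280 = 2205000 N/m.

2200000 N/m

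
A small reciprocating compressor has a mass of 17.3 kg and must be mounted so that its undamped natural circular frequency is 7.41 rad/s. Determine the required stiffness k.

k = m·ω_n² = 17.3 × 7.410² = 17.3 × 54.91 = 949.9 N/m.

950 N/m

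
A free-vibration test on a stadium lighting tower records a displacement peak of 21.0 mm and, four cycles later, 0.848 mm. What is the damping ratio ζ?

0.127

Logarithmic decrement δ = (1/n)·ln(x₀/x_n) = (1/4)·ln(21.0/0.848) = (1/4)·ln(24.76) = 0.8023.
ζ = δ/√(4π² + δ²) = 0.8023/√(39.48 + 0.644) = 0.8023/6.334 = 0.1267.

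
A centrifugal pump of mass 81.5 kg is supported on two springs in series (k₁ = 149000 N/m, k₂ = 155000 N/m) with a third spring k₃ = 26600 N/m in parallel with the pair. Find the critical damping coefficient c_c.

5780 N·s/m

Series pair: k_s = k₁k₂/(k₁+k₂) = (149000)(155000)/(149000 + 155000) = 75970 N/m. In parallel with k₃: k_eq = 75970 + 26600 = 102600 N/m.
c_c = 2√(k_eq·m) = 2√(102600 × 81.5) = 2 × 2891 = 5783 N·s/m.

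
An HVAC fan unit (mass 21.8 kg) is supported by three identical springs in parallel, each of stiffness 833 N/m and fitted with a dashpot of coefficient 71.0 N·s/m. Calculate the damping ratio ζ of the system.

0.152

Parallel springs add: k_eq = 3 × 833 = 2499 N/m.
ω_n = √(k_eq/m) = √(2499/21.8) = 10.71 rad/s.
Critical damping c_c = 2√(k_eq·m) = 2√(2499 × 21.8) = 466.8 N·s/m, so ζ = c/c_c = 71.0/466.8 = 0.1521.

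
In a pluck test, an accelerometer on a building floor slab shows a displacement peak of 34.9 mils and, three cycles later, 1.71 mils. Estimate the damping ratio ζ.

Logarithmic decrement δ = (1/n)·ln(x₀/x_n) = (1/3)·ln(34.9/1.71) = (1/3)·ln(20.41) = 1.005.
ζ = δ/√(4π² + δ²) = 1.005/√(39.48 + 1.01) = 1.005/6.363 = 0.1580.

0.158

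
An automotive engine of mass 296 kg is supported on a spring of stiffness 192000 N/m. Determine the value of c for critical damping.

15100 N·s/m

c_c = 2√(k·m) = 2√(192000 × 296) = 2 × 7539 = 15080 N·s/m.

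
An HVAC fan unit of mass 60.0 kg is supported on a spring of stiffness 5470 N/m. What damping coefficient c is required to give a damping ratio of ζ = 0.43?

c_c = 2√(k·m) = 2√(5470 × 60.0) = 1146 N·s/m.
c = ζ·c_c = 0.43 × 1146 = 492.7 N·s/m.

493 N·s/m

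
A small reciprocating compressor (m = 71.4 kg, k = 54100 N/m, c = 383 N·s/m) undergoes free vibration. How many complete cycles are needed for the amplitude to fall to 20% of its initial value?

ζ = c/(2√(km)) = 383/(2√(54100 × 71.4)) = 383/3931 = 0.09744.
Logarithmic decrement δ = 2πζ/√(1 − ζ²) = 2π × 0.09744/√(1 − 0.00949) = 0.6151.
x_n/x₀ = e^(−nδ) ≤ 0.2; take ln: n ≥ ln(1/0.2)/δ = 1.609/0.6151 = 2.616.
So 3 complete cycles are required.

3 cycles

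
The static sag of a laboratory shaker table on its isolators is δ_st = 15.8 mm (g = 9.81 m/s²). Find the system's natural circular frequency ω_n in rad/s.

ω_n = √(g/δ_st) = √(9.81/0.0158) = √620.9 = 24.92 rad/s.

24.9 rad/s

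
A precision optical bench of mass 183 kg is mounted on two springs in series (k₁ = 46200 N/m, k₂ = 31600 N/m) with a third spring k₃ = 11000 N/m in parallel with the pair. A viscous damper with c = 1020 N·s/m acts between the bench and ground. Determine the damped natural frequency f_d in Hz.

Series pair: k_s = k₁k₂/(k₁+k₂) = (46200)(31600)/(46200 + 31600) = 18770 N/m. In parallel with k₃: k_eq = 18770 + 11000 = 29770 N/m.
ω_n = √(k_eq/m) = √(29770/183) = 12.75 rad/s.
Critical damping c_c = 2√(k_eq·m) = 2√(29770 × 183) = 4668 N·s/m, so ζ = c/c_c = 1020/4668 = 0.2185.
ω_d = ω_n√(1 − ζ²) = 12.75 × √(1 − 0.0478) = 12.45 rad/s.
f_d = ω_d/(2π) = 1.981 Hz.

1.98 Hz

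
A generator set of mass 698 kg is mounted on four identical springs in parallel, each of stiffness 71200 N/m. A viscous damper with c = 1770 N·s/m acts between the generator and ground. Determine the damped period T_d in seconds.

0.312 s

Parallel springs add: k_eq = 4 × 71200 = 284800 N/m.
ω_n = √(k_eq/m) = √(284800/698) = 20.20 rad/s.
Critical damping c_c = 2√(k_eq·m) = 2√(284800 × 698) = 28200 N·s/m, so ζ = c/c_c = 1770/28200 = 0.06277.
ω_d = ω_n√(1 − ζ²) = 20.20 × √(1 − 0.00394) = 20.16 rad/s.
T_d = 2π/ω_d = 0.3117 s.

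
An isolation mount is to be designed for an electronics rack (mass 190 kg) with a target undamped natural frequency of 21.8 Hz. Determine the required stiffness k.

ω_n = 2πf_n = 2π × 21.8 = 137.0 rad/s.
k = m·ω_n² = 190 × 137.0² = 190 × 18760 = 3565000 N/m.

3560000 N/m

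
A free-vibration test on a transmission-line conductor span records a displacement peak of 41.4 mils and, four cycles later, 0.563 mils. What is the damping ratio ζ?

0.169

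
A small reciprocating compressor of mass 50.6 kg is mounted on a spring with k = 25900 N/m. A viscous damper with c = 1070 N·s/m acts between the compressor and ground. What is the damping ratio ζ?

0.467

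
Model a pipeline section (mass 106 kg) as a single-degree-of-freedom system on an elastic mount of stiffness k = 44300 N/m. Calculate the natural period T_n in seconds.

0.307 s

ω_n = √(k/m) = √(44300/106) = √417.9 = 20.44 rad/s.
T_n = 2π/ω_n = 6.283/20.44 = 0.3073 s.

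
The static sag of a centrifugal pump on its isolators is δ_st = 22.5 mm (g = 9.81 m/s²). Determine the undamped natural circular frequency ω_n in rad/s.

ω_n = √(g/δ_st) = √(9.81/0.0225) = √436.0 = 20.88 rad/s.

20.9 rad/s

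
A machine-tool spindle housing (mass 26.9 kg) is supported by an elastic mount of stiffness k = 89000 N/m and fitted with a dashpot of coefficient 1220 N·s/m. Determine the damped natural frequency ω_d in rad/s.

ω_n = √(k/m) = √(89000/26.9) = 57.52 rad/s.
Critical damping c_c = 2√(k·m) = 2√(89000 × 26.9) = 3095 N·s/m, so ζ = c/c_c = 1220/3095 = 0.3942.
ω_d = ω_n√(1 − ζ²) = 57.52 × √(1 − 0.155) = 52.86 rad/s.

52.9 rad/s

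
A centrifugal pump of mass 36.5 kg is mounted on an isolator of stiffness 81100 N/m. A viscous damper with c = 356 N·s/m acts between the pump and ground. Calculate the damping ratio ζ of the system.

0.103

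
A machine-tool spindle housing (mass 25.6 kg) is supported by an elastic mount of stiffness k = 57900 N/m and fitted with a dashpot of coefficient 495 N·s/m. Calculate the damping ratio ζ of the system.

0.203

ω_n = √(k/m) = √(57900/25.6) = 47.56 rad/s.
Critical damping c_c = 2√(k·m) = 2√(57900 × 25.6) = 2435 N·s/m, so ζ = c/c_c = 495/2435 = 0.2033.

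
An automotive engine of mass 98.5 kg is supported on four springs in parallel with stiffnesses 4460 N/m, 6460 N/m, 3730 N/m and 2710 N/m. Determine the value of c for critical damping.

2620 N·s/m

Parallel springs add: k_eq = 4460 + 6460 + 3730 + 2710 = 17360 N/m.
c_c = 2√(k_eq·m) = 2√(17360 × 98.5) = 2 × 1308 = 2615 N·s/m.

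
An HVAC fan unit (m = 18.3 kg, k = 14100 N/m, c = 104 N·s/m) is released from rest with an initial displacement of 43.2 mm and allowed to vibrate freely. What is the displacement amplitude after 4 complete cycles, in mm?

3.25 mm

ζ = c/(2√(km)) = 104/(2√(14100 × 18.3)) = 104/1016 = 0.1024.
Logarithmic decrement δ = 2πζ/√(1 − ζ²) = 2π × 0.1024/√(1 − 0.0105) = 0.6466.
After n cycles, x_n/x₀ = e^(−nδ), so x_4 = 43.2 × e^(−4 × 0.6466) = 43.2 × 0.07529 = 3.253 mm.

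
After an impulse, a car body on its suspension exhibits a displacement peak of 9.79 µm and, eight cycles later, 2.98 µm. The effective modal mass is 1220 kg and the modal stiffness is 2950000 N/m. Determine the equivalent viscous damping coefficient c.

Logarithmic decrement δ = (1/n)·ln(x₀/x_n) = (1/8)·ln(9.79/2.98) = (1/8)·ln(3.285) = 0.1487.
ζ = δ/√(4π² + δ²) = 0.1487/√(39.48 + 0.0221) = 0.1487/6.285 = 0.02366.
c = ζ · 2√(km) = 0.02366 × 2√(2950000 × 1220) = 0.02366 × 120000 = 2838 N·s/m.

2840 N·s/m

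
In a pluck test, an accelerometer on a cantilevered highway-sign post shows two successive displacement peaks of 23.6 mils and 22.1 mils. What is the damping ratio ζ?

0.0105

Logarithmic decrement δ = (1/n)·ln(x₀/x_n) = (1/1)·ln(23.6/22.1) = (1/1)·ln(1.068) = 0.06567.
ζ = δ/√(4π² + δ²) = 0.06567/√(39.48 + 0.00431) = 0.06567/6.284 = 0.01045.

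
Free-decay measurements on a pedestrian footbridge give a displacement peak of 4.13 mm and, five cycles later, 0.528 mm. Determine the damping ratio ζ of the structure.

0.0653

Logarithmic decrement δ = (1/n)·ln(x₀/x_n) = (1/5)·ln(4.13/0.528) = (1/5)·ln(7.822) = 0.4114.
ζ = δ/√(4π² + δ²) = 0.4114/√(39.48 + 0.169) = 0.4114/6.297 = 0.06533.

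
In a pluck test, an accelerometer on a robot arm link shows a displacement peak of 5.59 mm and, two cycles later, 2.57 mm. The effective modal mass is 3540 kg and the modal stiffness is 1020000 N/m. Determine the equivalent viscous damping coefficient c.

Logarithmic decrement δ = (1/n)·ln(x₀/x_n) = (1/2)·ln(5.59/2.57) = (1/2)·ln(2.175) = 0.3885.
ζ = δ/√(4π² + δ²) = 0.3885/√(39.48 + 0.151) = 0.3885/6.295 = 0.06172.
c = ζ · 2√(km) = 0.06172 × 2√(1020000 × 3540) = 0.06172 × 120200 = 7417 N·s/m.

7420 N·s/m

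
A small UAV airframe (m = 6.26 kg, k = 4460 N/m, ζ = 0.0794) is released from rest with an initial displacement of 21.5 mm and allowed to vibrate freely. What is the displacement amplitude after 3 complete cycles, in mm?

4.79 mm

Logarithmic decrement δ = 2πζ/√(1 − ζ²) = 2π × 0.07940/√(1 − 0.00630) = 0.5005.
After n cycles, x_n/x₀ = e^(−nδ), so x_3 = 21.5 × e^(−3 × 0.5005) = 21.5 × 0.2228 = 4.791 mm.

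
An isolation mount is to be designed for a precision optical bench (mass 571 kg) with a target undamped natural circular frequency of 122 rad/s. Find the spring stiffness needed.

8500000 N/m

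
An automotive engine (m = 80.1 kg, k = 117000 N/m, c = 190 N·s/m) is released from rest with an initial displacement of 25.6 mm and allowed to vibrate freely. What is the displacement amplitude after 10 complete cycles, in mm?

ζ = c/(2√(km)) = 190/(2√(117000 × 80.1)) = 190/6123 = 0.03103.
Logarithmic decrement δ = 2πζ/√(1 − ζ²) = 2π × 0.03103/√(1 − 0.000963) = 0.1951.
After n cycles, x_n/x₀ = e^(−nδ), so x_10 = 25.6 × e^(−10 × 0.1951) = 25.6 × 0.1422 = 3.639 mm.

3.64 mm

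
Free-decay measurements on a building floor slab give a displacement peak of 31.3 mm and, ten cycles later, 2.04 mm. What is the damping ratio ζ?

0.0434

Logarithmic decrement δ = (1/n)·ln(x₀/x_n) = (1/10)·ln(31.3/2.04) = (1/10)·ln(15.34) = 0.2731.
ζ = δ/√(4π² + δ²) = 0.2731/√(39.48 + 0.0746) = 0.2731/6.289 = 0.04342.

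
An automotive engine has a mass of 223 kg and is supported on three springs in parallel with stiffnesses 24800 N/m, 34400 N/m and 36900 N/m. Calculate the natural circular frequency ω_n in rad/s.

20.8 rad/s

Parallel springs add: k_eq = 24800 + 34400 + 36900 = 96100 N/m.
ω_n = √(k_eq/m) = √(96100/223) = √430.9 = 20.76 rad/s.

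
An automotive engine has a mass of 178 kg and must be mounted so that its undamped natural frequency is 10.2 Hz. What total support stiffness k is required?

731000 N/m

ω_n = 2πf_n = 2π × 10.2 = 64.09 rad/s.
k = m·ω_n² = 178 × 64.09² = 178 × 4107 = 731100 N/m.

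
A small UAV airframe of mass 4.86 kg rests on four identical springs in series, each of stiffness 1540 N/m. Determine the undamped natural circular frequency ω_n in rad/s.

8.90 rad/s

Series springs: 1/k_eq = 4/1540, so k_eq = 1540/4 = 385.0 N/m.
ω_n = √(k_eq/m) = √(385.0/4.86) = √79.22 = 8.900 rad/s.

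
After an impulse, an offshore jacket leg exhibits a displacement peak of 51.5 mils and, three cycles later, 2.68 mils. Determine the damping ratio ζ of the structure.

0.155

Logarithmic decrement δ = (1/n)·ln(x₀/x_n) = (1/3)·ln(51.5/2.68) = (1/3)·ln(19.22) = 0.9853.
ζ = δ/√(4π² + δ²) = 0.9853/√(39.48 + 0.971) = 0.9853/6.360 = 0.1549.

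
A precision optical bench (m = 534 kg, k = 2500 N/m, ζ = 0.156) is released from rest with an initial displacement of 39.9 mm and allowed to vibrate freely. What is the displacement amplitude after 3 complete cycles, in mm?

2.03 mm

Logarithmic decrement δ = 2πζ/√(1 − ζ²) = 2π × 0.1560/√(1 − 0.0243) = 0.9923.
After n cycles, x_n/x₀ = e^(−nδ), so x_3 = 39.9 × e^(−3 × 0.9923) = 39.9 × 0.05095 = 2.033 mm.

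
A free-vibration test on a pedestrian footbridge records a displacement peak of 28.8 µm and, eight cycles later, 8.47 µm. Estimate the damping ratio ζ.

0.0243

Logarithmic decrement δ = (1/n)·ln(x₀/x_n) = (1/8)·ln(28.8/8.47) = (1/8)·ln(3.400) = 0.1530.
ζ = δ/√(4π² + δ²) = 0.1530/√(39.48 + 0.0234) = 0.1530/6.285 = 0.02434.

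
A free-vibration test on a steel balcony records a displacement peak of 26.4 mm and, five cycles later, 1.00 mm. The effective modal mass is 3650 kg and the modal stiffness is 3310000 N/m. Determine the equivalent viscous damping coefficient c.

Logarithmic decrement δ = (1/n)·ln(x₀/x_n) = (1/5)·ln(26.4/1.00) = (1/5)·ln(26.40) = 0.6547.
ζ = δ/√(4π² + δ²) = 0.6547/√(39.48 + 0.429) = 0.6547/6.317 = 0.1036.
c = ζ · 2√(km) = 0.1036 × 2√(3310000 × 3650) = 0.1036 × 219800 = 22780 N·s/m.

22800 N·s/m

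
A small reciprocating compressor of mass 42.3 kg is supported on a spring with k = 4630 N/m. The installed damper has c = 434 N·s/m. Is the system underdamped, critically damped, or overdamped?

c_c = 2√(k·m) = 885.1 N·s/m; ζ = c/c_c = 434/885.1 = 0.490.
Since ζ < 1 the system is underdamped.

underdamped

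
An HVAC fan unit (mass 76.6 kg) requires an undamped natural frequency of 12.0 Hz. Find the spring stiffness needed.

ω_n = 2πf_n = 2π × 12.0 = 75.40 rad/s.
k = m·ω_n² = 76.6 × 75.40² = 76.6 × 5685 = 435500 N/m.

435000 N/m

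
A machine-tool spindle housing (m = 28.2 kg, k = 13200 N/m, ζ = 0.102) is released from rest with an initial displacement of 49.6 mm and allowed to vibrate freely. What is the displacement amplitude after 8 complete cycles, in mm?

Logarithmic decrement δ = 2πζ/√(1 − ζ²) = 2π × 0.1020/√(1 − 0.0104) = 0.6442.
After n cycles, x_n/x₀ = e^(−nδ), so x_8 = 49.6 × e^(−8 × 0.6442) = 49.6 × 0.005776 = 0.2865 mm.

0.287 mm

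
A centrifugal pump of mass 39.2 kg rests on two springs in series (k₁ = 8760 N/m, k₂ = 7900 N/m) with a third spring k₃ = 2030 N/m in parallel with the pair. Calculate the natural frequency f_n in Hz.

Series pair: k_s = k₁k₂/(k₁+k₂) = (8760)(7900)/(8760 + 7900) = 4154 N/m. In parallel with k₃: k_eq = 4154 + 2030 = 6184 N/m.
ω_n = √(k_eq/m) = √(6184/39.2) = √157.8 = 12.56 rad/s.
f_n = ω_n/(2π) = 12.56/6.283 = 1.999 Hz.

2.00 Hz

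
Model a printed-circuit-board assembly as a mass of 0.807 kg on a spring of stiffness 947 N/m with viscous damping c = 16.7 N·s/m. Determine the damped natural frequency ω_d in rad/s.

ω_n = √(k/m) = √(947.0/0.807) = 34.26 rad/s.
Critical damping c_c = 2√(k·m) = 2√(947.0 × 0.807) = 55.29 N·s/m, so ζ = c/c_c = 16.7/55.29 = 0.3020.
ω_d = ω_n√(1 − ζ²) = 34.26 × √(1 − 0.0912) = 32.66 rad/s.

32.7 rad/s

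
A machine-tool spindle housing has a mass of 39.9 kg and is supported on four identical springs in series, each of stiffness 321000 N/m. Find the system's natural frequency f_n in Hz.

7.14 Hz

Series springs: 1/k_eq = 4/321000, so k_eq = 321000/4 = 80250 N/m.
ω_n = √(k_eq/m) = √(80250/39.9) = √2011 = 44.85 rad/s.
f_n = ω_n/(2π) = 44.85/6.283 = 7.138 Hz.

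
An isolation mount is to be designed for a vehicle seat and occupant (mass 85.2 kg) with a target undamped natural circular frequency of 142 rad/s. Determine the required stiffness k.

1720000 N/m

k = m·ω_n² = 85.2 × 142.0² = 85.2 × 20160 = 1718000 N/m.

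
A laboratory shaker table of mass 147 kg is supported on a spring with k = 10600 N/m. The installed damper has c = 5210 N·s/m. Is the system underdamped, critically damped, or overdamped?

c_c = 2√(k·m) = 2497 N·s/m; ζ = c/c_c = 5210/2497 = 2.09.
Since ζ > 1 the system is overdamped.

overdamped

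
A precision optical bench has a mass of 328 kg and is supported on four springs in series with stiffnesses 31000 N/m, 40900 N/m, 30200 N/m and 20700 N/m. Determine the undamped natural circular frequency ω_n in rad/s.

Series springs: 1/k_eq = 1/31000 + 1/40900 + 1/30200 + 1/20700 = 0.0001381, so k_eq = 7240 N/m.
ω_n = √(k_eq/m) = √(7240/328) = √22.07 = 4.698 rad/s.

4.70 rad/s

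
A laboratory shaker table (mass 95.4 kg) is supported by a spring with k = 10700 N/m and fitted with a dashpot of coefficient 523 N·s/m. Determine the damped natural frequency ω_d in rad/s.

ω_n = √(k/m) = √(10700/95.4) = 10.59 rad/s.
Critical damping c_c = 2√(k·m) = 2√(10700 × 95.4) = 2021 N·s/m, so ζ = c/c_c = 523/2021 = 0.2588.
ω_d = ω_n√(1 − ζ²) = 10.59 × √(1 − 0.0670) = 10.23 rad/s.

10.2 rad/s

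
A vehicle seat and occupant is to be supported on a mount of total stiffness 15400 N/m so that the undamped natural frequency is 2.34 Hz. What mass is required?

ω_n = 2πf_n = 2π × 2.34 = 14.70 rad/s.
m = k/ω_n² = 15400/14.70² = 15400/216.2 = 71.24 kg.

71.2 kg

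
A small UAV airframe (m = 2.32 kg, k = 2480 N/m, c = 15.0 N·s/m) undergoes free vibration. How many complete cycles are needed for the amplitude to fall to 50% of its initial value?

ζ = c/(2√(km)) = 15.0/(2√(2480 × 2.32)) = 15.0/151.7 = 0.09888.
Logarithmic decrement δ = 2πζ/√(1 − ζ²) = 2π × 0.09888/√(1 − 0.00978) = 0.6243.
x_n/x₀ = e^(−nδ) ≤ 0.5; take ln: n ≥ ln(1/0.5)/δ = 0.6931/0.6243 = 1.110.
So 2 complete cycles are required.

2 cycles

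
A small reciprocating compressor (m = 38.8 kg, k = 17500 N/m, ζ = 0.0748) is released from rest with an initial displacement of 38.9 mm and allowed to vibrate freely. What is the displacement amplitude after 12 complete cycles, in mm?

Logarithmic decrement δ = 2πζ/√(1 − ζ²) = 2π × 0.07480/√(1 − 0.00560) = 0.4713.
After n cycles, x_n/x₀ = e^(−nδ), so x_12 = 38.9 × e^(−12 × 0.4713) = 38.9 × 0.003498 = 0.1361 mm.

0.136 mm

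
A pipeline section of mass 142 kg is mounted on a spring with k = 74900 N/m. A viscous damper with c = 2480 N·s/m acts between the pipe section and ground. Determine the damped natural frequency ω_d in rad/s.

ω_n = √(k/m) = √(74900/142) = 22.97 rad/s.
Critical damping c_c = 2√(k·m) = 2√(74900 × 142) = 6523 N·s/m, so ζ = c/c_c = 2480/6523 = 0.3802.
ω_d = ω_n√(1 − ζ²) = 22.97 × √(1 − 0.145) = 21.24 rad/s.

21.2 rad/s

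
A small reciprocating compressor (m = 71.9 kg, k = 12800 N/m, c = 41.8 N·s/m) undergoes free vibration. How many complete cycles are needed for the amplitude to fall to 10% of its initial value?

17 cycles

ζ = c/(2√(km)) = 41.8/(2√(12800 × 71.9)) = 41.8/1919 = 0.02179.
Logarithmic decrement δ = 2πζ/√(1 − ζ²) = 2π × 0.02179/√(1 − 0.000475) = 0.1369.
x_n/x₀ = e^(−nδ) ≤ 0.1; take ln: n ≥ ln(1/0.1)/δ = 2.303/0.1369 = 16.82.
So 17 complete cycles are required.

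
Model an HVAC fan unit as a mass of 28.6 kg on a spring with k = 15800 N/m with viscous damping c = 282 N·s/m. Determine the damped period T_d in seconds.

0.273 s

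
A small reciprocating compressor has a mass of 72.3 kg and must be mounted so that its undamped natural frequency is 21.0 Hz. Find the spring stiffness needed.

1260000 N/m

ω_n = 2πf_n = 2π × 21.0 = 131.9 rad/s.
k = m·ω_n² = 72.3 × 131.9² = 72.3 × 17410 = 1259000 N/m.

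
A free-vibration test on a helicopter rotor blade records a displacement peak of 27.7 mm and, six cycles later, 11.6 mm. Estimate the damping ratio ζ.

0.0231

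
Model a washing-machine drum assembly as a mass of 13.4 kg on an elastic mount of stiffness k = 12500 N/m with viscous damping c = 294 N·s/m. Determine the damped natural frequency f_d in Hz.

4.54 Hz

ω_n = √(k/m) = √(12500/13.4) = 30.54 rad/s.
Critical damping c_c = 2√(k·m) = 2√(12500 × 13.4) = 818.5 N·s/m, so ζ = c/c_c = 294/818.5 = 0.3592.
ω_d = ω_n√(1 − ζ²) = 30.54 × √(1 − 0.129) = 28.50 rad/s.
f_d = ω_d/(2π) = 4.537 Hz.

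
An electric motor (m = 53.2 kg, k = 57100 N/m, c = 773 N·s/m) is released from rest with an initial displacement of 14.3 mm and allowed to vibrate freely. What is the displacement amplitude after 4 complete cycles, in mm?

ζ = c/(2√(km)) = 773/(2√(57100 × 53.2)) = 773/3486 = 0.2218.
Logarithmic decrement δ = 2πζ/√(1 − ζ²) = 2π × 0.2218/√(1 − 0.0492) = 1.429.
After n cycles, x_n/x₀ = e^(−nδ), so x_4 = 14.3 × e^(−4 × 1.429) = 14.3 × 0.003294 = 0.04710 mm.

0.0471 mm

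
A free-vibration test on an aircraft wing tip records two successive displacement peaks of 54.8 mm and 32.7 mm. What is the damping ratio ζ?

0.0819

Logarithmic decrement δ = (1/n)·ln(x₀/x_n) = (1/1)·ln(54.8/32.7) = (1/1)·ln(1.676) = 0.5163.
ζ = δ/√(4π² + δ²) = 0.5163/√(39.48 + 0.267) = 0.5163/6.304 = 0.08190.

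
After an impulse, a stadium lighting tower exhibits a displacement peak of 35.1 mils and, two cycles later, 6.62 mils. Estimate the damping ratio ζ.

0.132

Logarithmic decrement δ = (1/n)·ln(x₀/x_n) = (1/2)·ln(35.1/6.62) = (1/2)·ln(5.302) = 0.8341.
ζ = δ/√(4π² + δ²) = 0.8341/√(39.48 + 0.696) = 0.8341/6.338 = 0.1316.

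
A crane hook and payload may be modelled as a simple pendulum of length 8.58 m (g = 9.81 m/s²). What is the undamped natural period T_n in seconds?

5.88 s

For a simple pendulum ω_n = √(g/L) = √(9.81/8.58) = √1.143 = 1.069 rad/s.
T_n = 2π/ω_n = 6.283/1.069 = 5.876 s.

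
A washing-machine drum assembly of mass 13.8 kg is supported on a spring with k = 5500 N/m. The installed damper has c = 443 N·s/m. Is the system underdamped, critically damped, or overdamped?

c_c = 2√(k·m) = 551.0 N·s/m; ζ = c/c_c = 443/551.0 = 0.804.
Since ζ < 1 the system is underdamped.

underdamped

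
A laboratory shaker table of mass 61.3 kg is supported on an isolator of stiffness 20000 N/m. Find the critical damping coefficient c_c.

2210 N·s/m

c_c = 2√(k·m) = 2√(20000 × 61.3) = 2 × 1107 = 2214 N·s/m.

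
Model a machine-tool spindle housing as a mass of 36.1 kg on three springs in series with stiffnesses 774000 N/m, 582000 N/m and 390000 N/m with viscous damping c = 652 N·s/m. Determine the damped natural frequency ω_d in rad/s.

69.9 rad/s

Series springs: 1/k_eq = 1/774000 + 1/582000 + 1/390000 = 5.574×10^-6, so k_eq = 179400 N/m.
ω_n = √(k_eq/m) = √(179400/36.1) = 70.49 rad/s.
Critical damping c_c = 2√(k_eq·m) = 2√(179400 × 36.1) = 5090 N·s/m, so ζ = c/c_c = 652/5090 = 0.1281.
ω_d = ω_n√(1 − ζ²) = 70.49 × √(1 − 0.0164) = 69.91 rad/s.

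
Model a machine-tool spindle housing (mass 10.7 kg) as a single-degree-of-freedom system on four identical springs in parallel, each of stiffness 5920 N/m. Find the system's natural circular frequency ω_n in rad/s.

47.0 rad/s

Parallel springs add: k_eq = 4 × 5920 = 23680 N/m.
ω_n = √(k_eq/m) = √(23680/10.7) = √2213 = 47.04 rad/s.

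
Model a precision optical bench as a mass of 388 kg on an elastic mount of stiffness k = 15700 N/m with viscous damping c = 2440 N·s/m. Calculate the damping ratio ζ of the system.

0.494

ω_n = √(k/m) = √(15700/388) = 6.361 rad/s.
Critical damping c_c = 2√(k·m) = 2√(15700 × 388) = 4936 N·s/m, so ζ = c/c_c = 2440/4936 = 0.4943.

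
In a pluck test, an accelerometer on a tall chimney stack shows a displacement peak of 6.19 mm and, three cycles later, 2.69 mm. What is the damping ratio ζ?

0.0442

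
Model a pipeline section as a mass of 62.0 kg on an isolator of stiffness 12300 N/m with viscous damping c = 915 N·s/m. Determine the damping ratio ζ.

ω_n = √(k/m) = √(12300/62.0) = 14.08 rad/s.
Critical damping c_c = 2√(k·m) = 2√(12300 × 62.0) = 1747 N·s/m, so ζ = c/c_c = 915/1747 = 0.5239.

0.524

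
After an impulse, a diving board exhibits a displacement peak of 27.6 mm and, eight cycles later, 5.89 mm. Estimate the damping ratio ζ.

Logarithmic decrement δ = (1/n)·ln(x₀/x_n) = (1/8)·ln(27.6/5.89) = (1/8)·ln(4.686) = 0.1931.
ζ = δ/√(4π² + δ²) = 0.1931/√(39.48 + 0.0373) = 0.1931/6.286 = 0.03071.

0.0307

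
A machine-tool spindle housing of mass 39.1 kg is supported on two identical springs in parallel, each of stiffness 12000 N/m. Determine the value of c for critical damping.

1940 N·s/m

Parallel springs add: k_eq = 2 × 12000 = 24000 N/m.
c_c = 2√(k_eq·m) = 2√(24000 × 39.1) = 2 × 968.7 = 1937 N·s/m.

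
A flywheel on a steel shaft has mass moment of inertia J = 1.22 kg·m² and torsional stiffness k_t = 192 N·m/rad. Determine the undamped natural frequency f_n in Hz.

2.00 Hz

ω_n = √(k_t/J) = √(192/1.22) = √157.4 = 12.55 rad/s.
f_n = ω_n/(2π) = 12.55/6.283 = 1.997 Hz.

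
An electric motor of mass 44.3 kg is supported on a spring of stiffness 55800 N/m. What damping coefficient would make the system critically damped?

c_c = 2√(k·m) = 2√(55800 × 44.3) = 2 × 1572 = 3144 N·s/m.

3140 N·s/m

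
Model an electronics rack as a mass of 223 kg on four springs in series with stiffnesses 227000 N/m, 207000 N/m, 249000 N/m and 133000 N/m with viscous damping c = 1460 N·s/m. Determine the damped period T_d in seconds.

Series springs: 1/k_eq = 1/227000 + 1/207000 + 1/249000 + 1/133000 = 2.077×10^-5, so k_eq = 48140 N/m.
ω_n = √(k_eq/m) = √(48140/223) = 14.69 rad/s.
Critical damping c_c = 2√(k_eq·m) = 2√(48140 × 223) = 6553 N·s/m, so ζ = c/c_c = 1460/6553 = 0.2228.
ω_d = ω_n√(1 − ζ²) = 14.69 × √(1 − 0.0496) = 14.32 rad/s.
T_d = 2π/ω_d = 0.4386 s.

0.439 s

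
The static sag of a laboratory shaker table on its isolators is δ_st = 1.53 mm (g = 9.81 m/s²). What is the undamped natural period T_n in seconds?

ω_n = √(g/δ_st) = √(9.81/0.00153) = √6412 = 80.07 rad/s.
T_n = 2π/ω_n = 6.283/80.07 = 0.07847 s.

0.0785 s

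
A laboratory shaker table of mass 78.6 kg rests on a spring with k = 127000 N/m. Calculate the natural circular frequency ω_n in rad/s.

40.2 rad/s

ω_n = √(k/m) = √(127000/78.6) = √1616 = 40.20 rad/s.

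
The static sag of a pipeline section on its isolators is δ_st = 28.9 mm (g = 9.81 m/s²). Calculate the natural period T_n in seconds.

0.341 s

ω_n = √(g/δ_st) = √(9.81/0.0289) = √339.4 = 18.42 rad/s.
T_n = 2π/ω_n = 6.283/18.42 = 0.3410 s.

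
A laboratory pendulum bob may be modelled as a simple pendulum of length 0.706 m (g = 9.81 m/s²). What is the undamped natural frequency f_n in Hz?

0.593 Hz

For a simple pendulum ω_n = √(g/L) = √(9.81/0.706) = √13.90 = 3.728 rad/s.
f_n = ω_n/(2π) = 3.728/6.283 = 0.5933 Hz.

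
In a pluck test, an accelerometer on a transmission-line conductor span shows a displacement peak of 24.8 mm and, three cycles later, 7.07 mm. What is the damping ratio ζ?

0.0664

Logarithmic decrement δ = (1/n)·ln(x₀/x_n) = (1/3)·ln(24.8/7.07) = (1/3)·ln(3.508) = 0.4183.
ζ = δ/√(4π² + δ²) = 0.4183/√(39.48 + 0.175) = 0.4183/6.297 = 0.06643.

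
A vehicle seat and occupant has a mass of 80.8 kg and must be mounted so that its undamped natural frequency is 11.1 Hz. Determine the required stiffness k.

393000 N/m

ω_n = 2πf_n = 2π × 11.1 = 69.74 rad/s.
k = m·ω_n² = 80.8 × 69.74² = 80.8 × 4864 = 393000 N/m.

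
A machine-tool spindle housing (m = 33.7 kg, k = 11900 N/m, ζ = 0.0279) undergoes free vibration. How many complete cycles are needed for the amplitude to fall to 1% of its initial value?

27 cycles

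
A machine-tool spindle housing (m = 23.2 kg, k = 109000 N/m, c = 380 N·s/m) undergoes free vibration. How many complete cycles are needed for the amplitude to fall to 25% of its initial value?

2 cycles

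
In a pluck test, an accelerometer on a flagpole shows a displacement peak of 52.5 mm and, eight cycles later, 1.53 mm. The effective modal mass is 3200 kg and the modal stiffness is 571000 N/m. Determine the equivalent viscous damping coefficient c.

6000 N·s/m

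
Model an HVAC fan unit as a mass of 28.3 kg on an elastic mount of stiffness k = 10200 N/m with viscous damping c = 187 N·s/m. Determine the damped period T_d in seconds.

ω_n = √(k/m) = √(10200/28.3) = 18.98 rad/s.
Critical damping c_c = 2√(k·m) = 2√(10200 × 28.3) = 1075 N·s/m, so ζ = c/c_c = 187/1075 = 0.1740.
ω_d = ω_n√(1 − ζ²) = 18.98 × √(1 − 0.0303) = 18.70 rad/s.
T_d = 2π/ω_d = 0.3361 s.

0.336 s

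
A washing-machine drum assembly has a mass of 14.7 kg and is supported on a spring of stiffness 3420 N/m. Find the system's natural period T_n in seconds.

0.412 s

ω_n = √(k/m) = √(3420/14.7) = √232.7 = 15.25 rad/s.
T_n = 2π/ω_n = 6.283/15.25 = 0.4119 s.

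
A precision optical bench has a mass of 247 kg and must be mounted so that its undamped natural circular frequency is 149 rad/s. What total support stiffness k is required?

k = m·ω_n² = 247 × 149.0² = 247 × 22200 = 5484000 N/m.

5480000 N/m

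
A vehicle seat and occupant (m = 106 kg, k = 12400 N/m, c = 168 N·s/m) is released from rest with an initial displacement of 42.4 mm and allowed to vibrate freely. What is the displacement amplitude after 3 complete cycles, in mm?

10.6 mm

ζ = c/(2√(km)) = 168/(2√(12400 × 106)) = 168/2293 = 0.07327.
Logarithmic decrement δ = 2πζ/√(1 − ζ²) = 2π × 0.07327/√(1 − 0.00537) = 0.4616.
After n cycles, x_n/x₀ = e^(−nδ), so x_3 = 42.4 × e^(−3 × 0.4616) = 42.4 × 0.2504 = 10.62 mm.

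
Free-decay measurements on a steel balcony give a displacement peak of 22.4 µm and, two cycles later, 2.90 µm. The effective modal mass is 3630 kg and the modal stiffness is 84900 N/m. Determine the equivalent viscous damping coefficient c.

Logarithmic decrement δ = (1/n)·ln(x₀/x_n) = (1/2)·ln(22.4/2.90) = (1/2)·ln(7.724) = 1.022.
ζ = δ/√(4π² + δ²) = 1.022/√(39.48 + 1.04) = 1.022/6.366 = 0.1606.
c = ζ · 2√(km) = 0.1606 × 2√(84900 × 3630) = 0.1606 × 35110 = 5638 N·s/m.

5640 N·s/m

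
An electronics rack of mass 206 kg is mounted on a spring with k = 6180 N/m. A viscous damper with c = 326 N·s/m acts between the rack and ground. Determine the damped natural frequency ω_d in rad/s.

5.42 rad/s

ω_n = √(k/m) = √(6180/206) = 5.477 rad/s.
Critical damping c_c = 2√(k·m) = 2√(6180 × 206) = 2257 N·s/m, so ζ = c/c_c = 326/2257 = 0.1445.
ω_d = ω_n√(1 − ζ²) = 5.477 × √(1 − 0.0209) = 5.420 rad/s.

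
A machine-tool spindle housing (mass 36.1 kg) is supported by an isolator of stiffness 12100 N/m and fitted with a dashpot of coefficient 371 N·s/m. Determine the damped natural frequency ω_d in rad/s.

17.6 rad/s

ω_n = √(k/m) = √(12100/36.1) = 18.31 rad/s.
Critical damping c_c = 2√(k·m) = 2√(12100 × 36.1) = 1322 N·s/m, so ζ = c/c_c = 371/1322 = 0.2807.
ω_d = ω_n√(1 − ζ²) = 18.31 × √(1 − 0.0788) = 17.57 rad/s.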